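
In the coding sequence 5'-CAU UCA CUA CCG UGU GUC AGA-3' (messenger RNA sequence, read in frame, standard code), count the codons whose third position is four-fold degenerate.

Codon 1 CAU (His): third position 2-fold.
Codon 2 UCA (Ser): third position 4-fold.
Codon 3 CUA (Leu): third position 4-fold.
Codon 4 CCG (Pro): third position 4-fold.
Codon 5 UGU (Cys): third position 2-fold.
Codon 6 GUC (Val): third position 4-fold.
Codon 7 AGA (Arg): third position 2-fold.
Four-fold degenerate third positions: 4.

4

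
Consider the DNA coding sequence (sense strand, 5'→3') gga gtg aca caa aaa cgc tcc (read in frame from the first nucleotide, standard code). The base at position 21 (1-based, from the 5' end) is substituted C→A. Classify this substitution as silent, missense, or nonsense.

Position 21 falls in codon 7: TCC → Ser.
After the substitution the codon is TCA → Ser.
Both encode Ser, so the change is synonymous.

silent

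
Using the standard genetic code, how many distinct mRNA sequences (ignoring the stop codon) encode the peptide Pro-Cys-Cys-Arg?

96

Pro: 4 codons.
Cys: 2 codons.
Cys: 2 codons.
Arg: 6 codons.
4 × 2 × 2 × 6 = 96.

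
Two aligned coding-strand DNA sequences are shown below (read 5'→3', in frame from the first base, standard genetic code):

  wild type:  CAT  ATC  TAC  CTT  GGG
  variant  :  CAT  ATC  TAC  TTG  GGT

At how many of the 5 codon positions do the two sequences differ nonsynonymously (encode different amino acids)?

0

Codon 1: CAT His / CAT His — identical.
Codon 2: ATC Ile / ATC Ile — identical.
Codon 3: TAC Tyr / TAC Tyr — identical.
Codon 4: CTT Leu / TTG Leu — synonymous.
Codon 5: GGG Gly / GGT Gly — synonymous.
Nonsynonymous differences: 0.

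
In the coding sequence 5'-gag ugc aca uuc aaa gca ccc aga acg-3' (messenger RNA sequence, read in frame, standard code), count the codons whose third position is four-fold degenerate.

4

Codon 1 GAG (Glu): third position 2-fold.
Codon 2 UGC (Cys): third position 2-fold.
Codon 3 ACA (Thr): third position 4-fold.
Codon 4 UUC (Phe): third position 2-fold.
Codon 5 AAA (Lys): third position 2-fold.
Codon 6 GCA (Ala): third position 4-fold.
Codon 7 CCC (Pro): third position 4-fold.
Codon 8 AGA (Arg): third position 2-fold.
Codon 9 ACG (Thr): third position 4-fold.
Four-fold degenerate third positions: 4.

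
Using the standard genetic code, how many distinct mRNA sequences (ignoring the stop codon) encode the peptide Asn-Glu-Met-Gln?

8

Asn: 2 codons.
Glu: 2 codons.
Met: 1 codon.
Gln: 2 codons.
2 × 2 × 1 × 2 = 8.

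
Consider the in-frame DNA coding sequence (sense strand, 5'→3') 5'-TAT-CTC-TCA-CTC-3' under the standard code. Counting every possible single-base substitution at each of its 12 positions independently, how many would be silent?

10

Codon 1 (TAT, Tyr): 1 synonymous substitution.
Codon 2 (CTC, Leu): 3 synonymous substitutions.
Codon 3 (TCA, Ser): 3 synonymous substitutions.
Codon 4 (CTC, Leu): 3 synonymous substitutions.
Total: 1 + 3 + 3 + 3 = 10.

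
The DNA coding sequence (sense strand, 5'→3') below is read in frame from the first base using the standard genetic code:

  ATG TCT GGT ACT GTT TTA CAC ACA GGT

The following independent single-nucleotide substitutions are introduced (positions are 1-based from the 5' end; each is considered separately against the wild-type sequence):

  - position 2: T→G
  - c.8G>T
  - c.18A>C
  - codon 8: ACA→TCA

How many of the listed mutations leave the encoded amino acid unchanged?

0

Codon 1: ATG (Met) → AGG (Arg) — missense.
Codon 3: GGT (Gly) → GTT (Val) — missense.
Codon 6: TTA (Leu) → TTC (Phe) — missense.
Codon 8: ACA (Thr) → TCA (Ser) — missense.
Synonymous: 0 of 4.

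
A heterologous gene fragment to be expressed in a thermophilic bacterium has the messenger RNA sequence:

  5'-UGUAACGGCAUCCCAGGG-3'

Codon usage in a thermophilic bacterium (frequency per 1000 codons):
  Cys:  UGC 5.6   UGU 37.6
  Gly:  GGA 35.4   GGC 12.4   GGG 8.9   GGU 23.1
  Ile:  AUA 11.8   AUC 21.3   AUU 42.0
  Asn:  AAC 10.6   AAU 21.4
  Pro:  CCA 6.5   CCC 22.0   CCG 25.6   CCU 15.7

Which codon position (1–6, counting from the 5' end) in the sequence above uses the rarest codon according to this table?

5

Codon 1 UGU (Cys): 37.6 per 1000.
Codon 2 AAC (Asn): 10.6 per 1000.
Codon 3 GGC (Gly): 12.4 per 1000.
Codon 4 AUC (Ile): 21.3 per 1000.
Codon 5 CCA (Pro): 6.5 per 1000.
Codon 6 GGG (Gly): 8.9 per 1000.
Lowest frequency is 6.5 at codon 5.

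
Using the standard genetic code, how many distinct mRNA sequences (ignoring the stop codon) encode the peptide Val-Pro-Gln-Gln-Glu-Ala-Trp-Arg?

3072

Val: 4 codons.
Pro: 4 codons.
Gln: 2 codons.
Gln: 2 codons.
Glu: 2 codons.
Ala: 4 codons.
Trp: 1 codon.
Arg: 6 codons.
4 × 4 × 2 × 2 × 2 × 4 × 1 × 6 = 3072.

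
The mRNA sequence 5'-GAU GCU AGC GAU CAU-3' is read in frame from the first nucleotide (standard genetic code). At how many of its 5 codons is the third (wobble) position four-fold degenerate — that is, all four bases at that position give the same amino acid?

Codon 1 GAU (Asp): third position 2-fold.
Codon 2 GCU (Ala): third position 4-fold.
Codon 3 AGC (Ser): third position 2-fold.
Codon 4 GAU (Asp): third position 2-fold.
Codon 5 CAU (His): third position 2-fold.
Four-fold degenerate third positions: 1.

1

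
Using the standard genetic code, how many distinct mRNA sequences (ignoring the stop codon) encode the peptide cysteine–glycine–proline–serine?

192

Cys: 2 codons.
Gly: 4 codons.
Pro: 4 codons.
Ser: 6 codons.
2 × 4 × 4 × 6 = 192.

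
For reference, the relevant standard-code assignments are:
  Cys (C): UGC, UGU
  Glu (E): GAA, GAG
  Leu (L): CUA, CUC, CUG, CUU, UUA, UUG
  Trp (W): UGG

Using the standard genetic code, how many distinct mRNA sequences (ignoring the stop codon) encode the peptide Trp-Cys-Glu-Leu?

Trp: 1 codon.
Cys: 2 codons.
Glu: 2 codons.
Leu: 6 codons.
1 × 2 × 2 × 6 = 24.

24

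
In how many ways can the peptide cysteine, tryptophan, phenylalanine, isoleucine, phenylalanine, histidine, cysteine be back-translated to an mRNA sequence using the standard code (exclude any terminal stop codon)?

96

Cys: 2 codons.
Trp: 1 codon.
Phe: 2 codons.
Ile: 3 codons.
Phe: 2 codons.
His: 2 codons.
Cys: 2 codons.
2 × 1 × 2 × 3 × 2 × 2 × 2 = 96.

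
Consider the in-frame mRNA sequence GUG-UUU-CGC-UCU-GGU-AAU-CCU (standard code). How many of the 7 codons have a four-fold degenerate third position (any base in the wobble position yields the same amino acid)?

5

Codon 1 GUG (Val): third position 4-fold.
Codon 2 UUU (Phe): third position 2-fold.
Codon 3 CGC (Arg): third position 4-fold.
Codon 4 UCU (Ser): third position 4-fold.
Codon 5 GGU (Gly): third position 4-fold.
Codon 6 AAU (Asn): third position 2-fold.
Codon 7 CCU (Pro): third position 4-fold.
Four-fold degenerate third positions: 5.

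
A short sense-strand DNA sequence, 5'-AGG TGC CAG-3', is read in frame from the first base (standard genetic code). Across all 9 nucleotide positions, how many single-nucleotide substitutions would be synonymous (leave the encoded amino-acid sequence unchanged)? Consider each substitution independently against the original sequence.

4

Codon 1 (AGG, Arg): 2 synonymous substitutions.
Codon 2 (TGC, Cys): 1 synonymous substitution.
Codon 3 (CAG, Gln): 1 synonymous substitution.
Total: 2 + 1 + 1 = 4.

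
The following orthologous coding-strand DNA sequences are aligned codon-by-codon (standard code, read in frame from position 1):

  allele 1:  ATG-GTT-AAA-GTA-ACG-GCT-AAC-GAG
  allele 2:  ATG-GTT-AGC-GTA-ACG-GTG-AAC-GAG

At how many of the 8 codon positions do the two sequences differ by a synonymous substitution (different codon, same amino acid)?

0

Codon 1: ATG Met / ATG Met — identical.
Codon 2: GTT Val / GTT Val — identical.
Codon 3: AAA Lys / AGC Ser — nonsynonymous.
Codon 4: GTA Val / GTA Val — identical.
Codon 5: ACG Thr / ACG Thr — identical.
Codon 6: GCT Ala / GTG Val — nonsynonymous.
Codon 7: AAC Asn / AAC Asn — identical.
Codon 8: GAG Glu / GAG Glu — identical.
Synonymous differences: 0.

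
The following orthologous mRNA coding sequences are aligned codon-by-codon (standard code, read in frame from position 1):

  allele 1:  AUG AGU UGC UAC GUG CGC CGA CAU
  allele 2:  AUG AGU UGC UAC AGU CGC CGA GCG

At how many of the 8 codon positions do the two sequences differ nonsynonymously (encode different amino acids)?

2

Codon 1: AUG Met / AUG Met — identical.
Codon 2: AGU Ser / AGU Ser — identical.
Codon 3: UGC Cys / UGC Cys — identical.
Codon 4: UAC Tyr / UAC Tyr — identical.
Codon 5: GUG Val / AGU Ser — nonsynonymous.
Codon 6: CGC Arg / CGC Arg — identical.
Codon 7: CGA Arg / CGA Arg — identical.
Codon 8: CAU His / GCG Ala — nonsynonymous.
Nonsynonymous differences: 2.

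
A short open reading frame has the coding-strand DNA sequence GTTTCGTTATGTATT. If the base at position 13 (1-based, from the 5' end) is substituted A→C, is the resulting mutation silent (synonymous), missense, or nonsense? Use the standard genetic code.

Position 13 falls in codon 5: ATT → Ile.
After the substitution the codon is CTT → Leu.
Ile ≠ Leu, so this is a missense mutation.

missense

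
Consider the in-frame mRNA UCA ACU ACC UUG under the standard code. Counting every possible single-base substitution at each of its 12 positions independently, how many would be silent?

11

Codon 1 (UCA, Ser): 3 synonymous substitutions.
Codon 2 (ACU, Thr): 3 synonymous substitutions.
Codon 3 (ACC, Thr): 3 synonymous substitutions.
Codon 4 (UUG, Leu): 2 synonymous substitutions.
Total: 3 + 3 + 3 + 2 = 11.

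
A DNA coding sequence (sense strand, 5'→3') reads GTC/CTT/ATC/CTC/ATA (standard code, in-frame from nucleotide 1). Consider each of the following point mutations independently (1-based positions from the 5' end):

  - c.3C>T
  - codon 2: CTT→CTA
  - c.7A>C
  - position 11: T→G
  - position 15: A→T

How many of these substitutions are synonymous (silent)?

Codon 1: GTC (Val) → GTT (Val) — synonymous.
Codon 2: CTT (Leu) → CTA (Leu) — synonymous.
Codon 3: ATC (Ile) → CTC (Leu) — missense.
Codon 4: CTC (Leu) → CGC (Arg) — missense.
Codon 5: ATA (Ile) → ATT (Ile) — synonymous.
Synonymous: 3 of 5.

3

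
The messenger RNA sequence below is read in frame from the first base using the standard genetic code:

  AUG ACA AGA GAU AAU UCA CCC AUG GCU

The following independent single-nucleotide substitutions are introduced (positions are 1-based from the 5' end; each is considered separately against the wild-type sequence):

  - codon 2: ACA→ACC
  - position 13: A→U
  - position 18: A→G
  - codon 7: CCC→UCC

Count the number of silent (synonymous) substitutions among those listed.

2

Codon 2: ACA (Thr) → ACC (Thr) — synonymous.
Codon 5: AAU (Asn) → UAU (Tyr) — missense.
Codon 6: UCA (Ser) → UCG (Ser) — synonymous.
Codon 7: CCC (Pro) → UCC (Ser) — missense.
Synonymous: 2 of 4.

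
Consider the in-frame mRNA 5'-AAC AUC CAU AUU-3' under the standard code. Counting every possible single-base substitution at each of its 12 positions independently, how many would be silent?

Codon 1 (AAC, Asn): 1 synonymous substitution.
Codon 2 (AUC, Ile): 2 synonymous substitutions.
Codon 3 (CAU, His): 1 synonymous substitution.
Codon 4 (AUU, Ile): 2 synonymous substitutions.
Total: 1 + 2 + 1 + 2 = 6.

6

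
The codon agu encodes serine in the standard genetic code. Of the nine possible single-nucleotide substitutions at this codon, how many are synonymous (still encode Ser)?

Position 1: none → 0 synonymous.
Position 2: none → 0 synonymous.
Position 3: AGC → 1 synonymous.
Total: 0 + 0 + 1 = 1.

1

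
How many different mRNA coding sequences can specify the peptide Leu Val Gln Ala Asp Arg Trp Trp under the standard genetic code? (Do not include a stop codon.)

Leu: 6 codons.
Val: 4 codons.
Gln: 2 codons.
Ala: 4 codons.
Asp: 2 codons.
Arg: 6 codons.
Trp: 1 codon.
Trp: 1 codon.
6 × 4 × 2 × 4 × 2 × 6 × 1 × 1 = 2304.

2304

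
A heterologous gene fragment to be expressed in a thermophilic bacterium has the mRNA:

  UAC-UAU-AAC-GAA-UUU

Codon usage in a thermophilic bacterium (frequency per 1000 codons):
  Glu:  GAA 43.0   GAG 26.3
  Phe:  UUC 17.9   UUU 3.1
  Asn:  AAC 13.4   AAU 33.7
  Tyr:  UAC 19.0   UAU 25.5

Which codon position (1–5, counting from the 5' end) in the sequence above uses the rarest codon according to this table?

Codon 1 UAC (Tyr): 19.0 per 1000.
Codon 2 UAU (Tyr): 25.5 per 1000.
Codon 3 AAC (Asn): 13.4 per 1000.
Codon 4 GAA (Glu): 43.0 per 1000.
Codon 5 UUU (Phe): 3.1 per 1000.
Lowest frequency is 3.1 at codon 5.

5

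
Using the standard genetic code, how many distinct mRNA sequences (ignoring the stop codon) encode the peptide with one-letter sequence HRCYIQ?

His: 2 codons.
Arg: 6 codons.
Cys: 2 codons.
Tyr: 2 codons.
Ile: 3 codons.
Gln: 2 codons.
2 × 6 × 2 × 2 × 3 × 2 = 288.

288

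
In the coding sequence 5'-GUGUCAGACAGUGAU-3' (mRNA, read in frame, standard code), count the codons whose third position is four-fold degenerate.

2

Codon 1 GUG (Val): third position 4-fold.
Codon 2 UCA (Ser): third position 4-fold.
Codon 3 GAC (Asp): third position 2-fold.
Codon 4 AGU (Ser): third position 2-fold.
Codon 5 GAU (Asp): third position 2-fold.
Four-fold degenerate third positions: 2.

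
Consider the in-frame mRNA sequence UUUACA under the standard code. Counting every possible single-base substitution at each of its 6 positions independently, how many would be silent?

4

Codon 1 (UUU, Phe): 1 synonymous substitution.
Codon 2 (ACA, Thr): 3 synonymous substitutions.
Total: 1 + 3 = 4.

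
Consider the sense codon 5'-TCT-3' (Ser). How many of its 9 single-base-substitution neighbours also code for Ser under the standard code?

3

Position 1: none → 0 synonymous.
Position 2: none → 0 synonymous.
Position 3: TCC, TCA, TCG → 3 synonymous.
Total: 0 + 0 + 3 = 3.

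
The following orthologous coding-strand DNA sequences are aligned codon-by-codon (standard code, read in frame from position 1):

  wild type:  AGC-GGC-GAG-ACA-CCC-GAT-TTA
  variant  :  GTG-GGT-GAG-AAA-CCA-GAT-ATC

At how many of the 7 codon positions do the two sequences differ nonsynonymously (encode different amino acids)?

Codon 1: AGC Ser / GTG Val — nonsynonymous.
Codon 2: GGC Gly / GGT Gly — synonymous.
Codon 3: GAG Glu / GAG Glu — identical.
Codon 4: ACA Thr / AAA Lys — nonsynonymous.
Codon 5: CCC Pro / CCA Pro — synonymous.
Codon 6: GAT Asp / GAT Asp — identical.
Codon 7: TTA Leu / ATC Ile — nonsynonymous.
Nonsynonymous differences: 3.

3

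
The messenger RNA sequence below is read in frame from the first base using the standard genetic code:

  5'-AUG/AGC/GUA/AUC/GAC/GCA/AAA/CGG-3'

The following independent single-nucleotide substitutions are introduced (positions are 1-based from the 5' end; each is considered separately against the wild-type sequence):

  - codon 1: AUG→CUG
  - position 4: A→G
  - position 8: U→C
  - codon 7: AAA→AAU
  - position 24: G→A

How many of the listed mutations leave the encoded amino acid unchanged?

Codon 1: AUG (Met) → CUG (Leu) — missense.
Codon 2: AGC (Ser) → GGC (Gly) — missense.
Codon 3: GUA (Val) → GCA (Ala) — missense.
Codon 7: AAA (Lys) → AAU (Asn) — missense.
Codon 8: CGG (Arg) → CGA (Arg) — synonymous.
Synonymous: 1 of 5.

1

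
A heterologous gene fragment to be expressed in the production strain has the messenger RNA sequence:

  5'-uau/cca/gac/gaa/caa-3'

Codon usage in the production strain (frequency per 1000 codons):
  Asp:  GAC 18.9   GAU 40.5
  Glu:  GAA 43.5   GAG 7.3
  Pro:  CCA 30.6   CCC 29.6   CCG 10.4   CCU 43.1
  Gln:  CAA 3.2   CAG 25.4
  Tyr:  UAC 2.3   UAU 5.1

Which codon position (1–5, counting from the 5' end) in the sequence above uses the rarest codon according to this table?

Codon 1 UAU (Tyr): 5.1 per 1000.
Codon 2 CCA (Pro): 30.6 per 1000.
Codon 3 GAC (Asp): 18.9 per 1000.
Codon 4 GAA (Glu): 43.5 per 1000.
Codon 5 CAA (Gln): 3.2 per 1000.
Lowest frequency is 3.2 at codon 5.

5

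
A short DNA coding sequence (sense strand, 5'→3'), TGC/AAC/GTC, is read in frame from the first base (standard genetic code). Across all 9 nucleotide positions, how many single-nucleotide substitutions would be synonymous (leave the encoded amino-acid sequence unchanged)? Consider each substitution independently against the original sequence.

5

Codon 1 (TGC, Cys): 1 synonymous substitution.
Codon 2 (AAC, Asn): 1 synonymous substitution.
Codon 3 (GTC, Val): 3 synonymous substitutions.
Total: 1 + 1 + 3 = 5.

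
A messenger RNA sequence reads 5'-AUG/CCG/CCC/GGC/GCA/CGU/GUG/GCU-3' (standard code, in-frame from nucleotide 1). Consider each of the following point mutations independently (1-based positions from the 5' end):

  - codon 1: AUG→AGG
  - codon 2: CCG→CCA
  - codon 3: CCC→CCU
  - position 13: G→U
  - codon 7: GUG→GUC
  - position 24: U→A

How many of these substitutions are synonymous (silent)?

4

Codon 1: AUG (Met) → AGG (Arg) — missense.
Codon 2: CCG (Pro) → CCA (Pro) — synonymous.
Codon 3: CCC (Pro) → CCU (Pro) — synonymous.
Codon 5: GCA (Ala) → UCA (Ser) — missense.
Codon 7: GUG (Val) → GUC (Val) — synonymous.
Codon 8: GCU (Ala) → GCA (Ala) — synonymous.
Synonymous: 4 of 6.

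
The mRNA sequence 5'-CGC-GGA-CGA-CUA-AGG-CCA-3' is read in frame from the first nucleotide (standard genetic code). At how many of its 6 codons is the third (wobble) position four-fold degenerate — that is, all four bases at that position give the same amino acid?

5

Codon 1 CGC (Arg): third position 4-fold.
Codon 2 GGA (Gly): third position 4-fold.
Codon 3 CGA (Arg): third position 4-fold.
Codon 4 CUA (Leu): third position 4-fold.
Codon 5 AGG (Arg): third position 2-fold.
Codon 6 CCA (Pro): third position 4-fold.
Four-fold degenerate third positions: 5.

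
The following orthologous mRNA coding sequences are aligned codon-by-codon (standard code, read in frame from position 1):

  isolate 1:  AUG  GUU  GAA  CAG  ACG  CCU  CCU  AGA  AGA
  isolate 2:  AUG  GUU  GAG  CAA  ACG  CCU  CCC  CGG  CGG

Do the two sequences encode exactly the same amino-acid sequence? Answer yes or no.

Codon 1: AUG Met / AUG Met — identical.
Codon 2: GUU Val / GUU Val — identical.
Codon 3: GAA Glu / GAG Glu — synonymous.
Codon 4: CAG Gln / CAA Gln — synonymous.
Codon 5: ACG Thr / ACG Thr — identical.
Codon 6: CCU Pro / CCU Pro — identical.
Codon 7: CCU Pro / CCC Pro — synonymous.
Codon 8: AGA Arg / CGG Arg — synonymous.
Codon 9: AGA Arg / CGG Arg — synonymous.
Nonsynonymous differences: 0 → same protein.

yes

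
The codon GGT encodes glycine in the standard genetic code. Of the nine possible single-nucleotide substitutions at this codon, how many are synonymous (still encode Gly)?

Position 1: none → 0 synonymous.
Position 2: none → 0 synonymous.
Position 3: GGC, GGA, GGG → 3 synonymous.
Total: 0 + 0 + 3 = 3.

3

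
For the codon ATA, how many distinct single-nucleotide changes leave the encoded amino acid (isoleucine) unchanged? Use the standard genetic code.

Position 1: none → 0 synonymous.
Position 2: none → 0 synonymous.
Position 3: ATT, ATC → 2 synonymous.
Total: 0 + 0 + 2 = 2.

2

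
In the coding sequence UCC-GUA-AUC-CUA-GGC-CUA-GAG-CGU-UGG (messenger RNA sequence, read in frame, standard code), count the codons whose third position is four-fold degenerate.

6

Codon 1 UCC (Ser): third position 4-fold.
Codon 2 GUA (Val): third position 4-fold.
Codon 3 AUC (Ile): third position 3-fold.
Codon 4 CUA (Leu): third position 4-fold.
Codon 5 GGC (Gly): third position 4-fold.
Codon 6 CUA (Leu): third position 4-fold.
Codon 7 GAG (Glu): third position 2-fold.
Codon 8 CGU (Arg): third position 4-fold.
Codon 9 UGG (Trp): third position 1-fold.
Four-fold degenerate third positions: 6.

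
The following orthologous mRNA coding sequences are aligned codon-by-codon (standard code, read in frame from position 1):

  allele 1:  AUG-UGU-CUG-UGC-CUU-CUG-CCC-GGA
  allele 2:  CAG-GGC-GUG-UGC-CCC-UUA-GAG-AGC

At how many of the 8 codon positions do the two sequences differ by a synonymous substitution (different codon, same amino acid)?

Codon 1: AUG Met / CAG Gln — nonsynonymous.
Codon 2: UGU Cys / GGC Gly — nonsynonymous.
Codon 3: CUG Leu / GUG Val — nonsynonymous.
Codon 4: UGC Cys / UGC Cys — identical.
Codon 5: CUU Leu / CCC Pro — nonsynonymous.
Codon 6: CUG Leu / UUA Leu — synonymous.
Codon 7: CCC Pro / GAG Glu — nonsynonymous.
Codon 8: GGA Gly / AGC Ser — nonsynonymous.
Synonymous differences: 1.

1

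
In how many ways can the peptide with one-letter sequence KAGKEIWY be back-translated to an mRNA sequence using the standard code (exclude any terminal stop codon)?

768

Lys: 2 codons.
Ala: 4 codons.
Gly: 4 codons.
Lys: 2 codons.
Glu: 2 codons.
Ile: 3 codons.
Trp: 1 codon.
Tyr: 2 codons.
2 × 4 × 4 × 2 × 2 × 3 × 1 × 2 = 768.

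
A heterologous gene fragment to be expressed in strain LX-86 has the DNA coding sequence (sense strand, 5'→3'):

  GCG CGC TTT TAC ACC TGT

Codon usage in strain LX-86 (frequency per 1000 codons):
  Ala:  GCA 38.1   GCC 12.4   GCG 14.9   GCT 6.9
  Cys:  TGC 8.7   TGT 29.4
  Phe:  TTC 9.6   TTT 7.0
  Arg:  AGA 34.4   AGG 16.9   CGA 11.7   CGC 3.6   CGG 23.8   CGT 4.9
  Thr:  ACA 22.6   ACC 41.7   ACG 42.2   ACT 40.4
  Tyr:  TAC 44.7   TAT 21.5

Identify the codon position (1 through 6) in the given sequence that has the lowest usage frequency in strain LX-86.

Codon 1 GCG (Ala): 14.9 per 1000.
Codon 2 CGC (Arg): 3.6 per 1000.
Codon 3 TTT (Phe): 7.0 per 1000.
Codon 4 TAC (Tyr): 44.7 per 1000.
Codon 5 ACC (Thr): 41.7 per 1000.
Codon 6 TGT (Cys): 29.4 per 1000.
Lowest frequency is 3.6 at codon 2.

2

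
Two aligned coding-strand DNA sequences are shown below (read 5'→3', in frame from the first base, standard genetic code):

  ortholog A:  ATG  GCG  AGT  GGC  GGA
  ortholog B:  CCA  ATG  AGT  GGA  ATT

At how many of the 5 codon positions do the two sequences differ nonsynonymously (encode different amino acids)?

3

Codon 1: ATG Met / CCA Pro — nonsynonymous.
Codon 2: GCG Ala / ATG Met — nonsynonymous.
Codon 3: AGT Ser / AGT Ser — identical.
Codon 4: GGC Gly / GGA Gly — synonymous.
Codon 5: GGA Gly / ATT Ile — nonsynonymous.
Nonsynonymous differences: 3.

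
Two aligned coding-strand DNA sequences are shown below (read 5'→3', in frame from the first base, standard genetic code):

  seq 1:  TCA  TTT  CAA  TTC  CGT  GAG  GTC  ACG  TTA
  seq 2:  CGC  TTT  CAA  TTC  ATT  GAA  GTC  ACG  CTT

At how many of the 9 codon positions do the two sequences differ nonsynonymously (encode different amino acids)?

Codon 1: TCA Ser / CGC Arg — nonsynonymous.
Codon 2: TTT Phe / TTT Phe — identical.
Codon 3: CAA Gln / CAA Gln — identical.
Codon 4: TTC Phe / TTC Phe — identical.
Codon 5: CGT Arg / ATT Ile — nonsynonymous.
Codon 6: GAG Glu / GAA Glu — synonymous.
Codon 7: GTC Val / GTC Val — identical.
Codon 8: ACG Thr / ACG Thr — identical.
Codon 9: TTA Leu / CTT Leu — synonymous.
Nonsynonymous differences: 2.

2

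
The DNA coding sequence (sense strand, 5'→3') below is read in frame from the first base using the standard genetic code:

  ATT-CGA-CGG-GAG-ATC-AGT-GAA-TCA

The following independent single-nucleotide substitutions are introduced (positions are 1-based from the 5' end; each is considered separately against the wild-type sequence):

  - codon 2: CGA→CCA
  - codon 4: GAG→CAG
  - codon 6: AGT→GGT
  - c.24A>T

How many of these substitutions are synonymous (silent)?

Codon 2: CGA (Arg) → CCA (Pro) — missense.
Codon 4: GAG (Glu) → CAG (Gln) — missense.
Codon 6: AGT (Ser) → GGT (Gly) — missense.
Codon 8: TCA (Ser) → TCT (Ser) — synonymous.
Synonymous: 1 of 4.

1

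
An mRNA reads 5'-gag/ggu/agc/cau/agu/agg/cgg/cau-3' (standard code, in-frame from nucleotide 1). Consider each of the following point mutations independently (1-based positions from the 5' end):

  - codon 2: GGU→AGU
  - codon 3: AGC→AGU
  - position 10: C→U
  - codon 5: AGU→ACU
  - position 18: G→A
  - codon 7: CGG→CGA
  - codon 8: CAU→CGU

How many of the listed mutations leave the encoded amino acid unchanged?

3

Codon 2: GGU (Gly) → AGU (Ser) — missense.
Codon 3: AGC (Ser) → AGU (Ser) — synonymous.
Codon 4: CAU (His) → UAU (Tyr) — missense.
Codon 5: AGU (Ser) → ACU (Thr) — missense.
Codon 6: AGG (Arg) → AGA (Arg) — synonymous.
Codon 7: CGG (Arg) → CGA (Arg) — synonymous.
Codon 8: CAU (His) → CGU (Arg) — missense.
Synonymous: 3 of 7.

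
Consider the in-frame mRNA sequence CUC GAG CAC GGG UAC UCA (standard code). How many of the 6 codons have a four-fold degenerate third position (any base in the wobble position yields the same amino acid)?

3

Codon 1 CUC (Leu): third position 4-fold.
Codon 2 GAG (Glu): third position 2-fold.
Codon 3 CAC (His): third position 2-fold.
Codon 4 GGG (Gly): third position 4-fold.
Codon 5 UAC (Tyr): third position 2-fold.
Codon 6 UCA (Ser): third position 4-fold.
Four-fold degenerate third positions: 3.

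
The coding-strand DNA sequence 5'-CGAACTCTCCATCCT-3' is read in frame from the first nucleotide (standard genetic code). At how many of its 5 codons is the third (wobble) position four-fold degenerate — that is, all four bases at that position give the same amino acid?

4

Codon 1 CGA (Arg): third position 4-fold.
Codon 2 ACT (Thr): third position 4-fold.
Codon 3 CTC (Leu): third position 4-fold.
Codon 4 CAT (His): third position 2-fold.
Codon 5 CCT (Pro): third position 4-fold.
Four-fold degenerate third positions: 4.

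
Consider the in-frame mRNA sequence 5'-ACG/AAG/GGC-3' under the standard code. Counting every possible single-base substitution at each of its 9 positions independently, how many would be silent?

7

Codon 1 (ACG, Thr): 3 synonymous substitutions.
Codon 2 (AAG, Lys): 1 synonymous substitution.
Codon 3 (GGC, Gly): 3 synonymous substitutions.
Total: 3 + 1 + 3 = 7.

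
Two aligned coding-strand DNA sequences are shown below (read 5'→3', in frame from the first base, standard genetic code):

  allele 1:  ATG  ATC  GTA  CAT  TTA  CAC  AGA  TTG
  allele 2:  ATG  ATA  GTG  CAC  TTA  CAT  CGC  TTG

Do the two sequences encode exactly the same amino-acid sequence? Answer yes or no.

Codon 1: ATG Met / ATG Met — identical.
Codon 2: ATC Ile / ATA Ile — synonymous.
Codon 3: GTA Val / GTG Val — synonymous.
Codon 4: CAT His / CAC His — synonymous.
Codon 5: TTA Leu / TTA Leu — identical.
Codon 6: CAC His / CAT His — synonymous.
Codon 7: AGA Arg / CGC Arg — synonymous.
Codon 8: TTG Leu / TTG Leu — identical.
Nonsynonymous differences: 0 → same protein.

yes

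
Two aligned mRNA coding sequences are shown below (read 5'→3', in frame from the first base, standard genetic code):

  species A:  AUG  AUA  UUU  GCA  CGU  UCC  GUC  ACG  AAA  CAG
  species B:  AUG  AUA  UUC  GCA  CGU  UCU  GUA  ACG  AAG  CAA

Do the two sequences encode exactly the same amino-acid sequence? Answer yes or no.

yes

Codon 1: AUG Met / AUG Met — identical.
Codon 2: AUA Ile / AUA Ile — identical.
Codon 3: UUU Phe / UUC Phe — synonymous.
Codon 4: GCA Ala / GCA Ala — identical.
Codon 5: CGU Arg / CGU Arg — identical.
Codon 6: UCC Ser / UCU Ser — synonymous.
Codon 7: GUC Val / GUA Val — synonymous.
Codon 8: ACG Thr / ACG Thr — identical.
Codon 9: AAA Lys / AAG Lys — synonymous.
Codon 10: CAG Gln / CAA Gln — synonymous.
Nonsynonymous differences: 0 → same protein.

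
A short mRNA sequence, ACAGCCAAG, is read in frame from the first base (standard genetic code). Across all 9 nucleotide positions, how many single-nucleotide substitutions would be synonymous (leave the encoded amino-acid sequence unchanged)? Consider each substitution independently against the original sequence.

Codon 1 (ACA, Thr): 3 synonymous substitutions.
Codon 2 (GCC, Ala): 3 synonymous substitutions.
Codon 3 (AAG, Lys): 1 synonymous substitution.
Total: 3 + 3 + 1 = 7.

7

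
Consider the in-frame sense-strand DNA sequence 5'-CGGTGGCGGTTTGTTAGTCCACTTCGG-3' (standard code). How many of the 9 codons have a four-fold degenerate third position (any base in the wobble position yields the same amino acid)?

6

Codon 1 CGG (Arg): third position 4-fold.
Codon 2 TGG (Trp): third position 1-fold.
Codon 3 CGG (Arg): third position 4-fold.
Codon 4 TTT (Phe): third position 2-fold.
Codon 5 GTT (Val): third position 4-fold.
Codon 6 AGT (Ser): third position 2-fold.
Codon 7 CCA (Pro): third position 4-fold.
Codon 8 CTT (Leu): third position 4-fold.
Codon 9 CGG (Arg): third position 4-fold.
Four-fold degenerate third positions: 6.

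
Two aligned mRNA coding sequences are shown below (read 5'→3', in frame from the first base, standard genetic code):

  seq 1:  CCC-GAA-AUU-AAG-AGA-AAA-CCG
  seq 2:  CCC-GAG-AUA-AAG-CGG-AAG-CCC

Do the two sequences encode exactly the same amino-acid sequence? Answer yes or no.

Codon 1: CCC Pro / CCC Pro — identical.
Codon 2: GAA Glu / GAG Glu — synonymous.
Codon 3: AUU Ile / AUA Ile — synonymous.
Codon 4: AAG Lys / AAG Lys — identical.
Codon 5: AGA Arg / CGG Arg — synonymous.
Codon 6: AAA Lys / AAG Lys — synonymous.
Codon 7: CCG Pro / CCC Pro — synonymous.
Nonsynonymous differences: 0 → same protein.

yes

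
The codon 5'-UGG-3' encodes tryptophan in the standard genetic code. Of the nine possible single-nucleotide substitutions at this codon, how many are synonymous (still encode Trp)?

0

Position 1: none → 0 synonymous.
Position 2: none → 0 synonymous.
Position 3: none → 0 synonymous.
Total: 0 + 0 + 0 = 0.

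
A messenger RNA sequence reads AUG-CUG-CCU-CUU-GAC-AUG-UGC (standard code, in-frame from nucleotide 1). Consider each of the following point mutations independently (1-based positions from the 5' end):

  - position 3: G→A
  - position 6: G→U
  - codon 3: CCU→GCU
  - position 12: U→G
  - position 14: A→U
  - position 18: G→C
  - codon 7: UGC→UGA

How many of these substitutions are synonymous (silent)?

Codon 1: AUG (Met) → AUA (Ile) — missense.
Codon 2: CUG (Leu) → CUU (Leu) — synonymous.
Codon 3: CCU (Pro) → GCU (Ala) — missense.
Codon 4: CUU (Leu) → CUG (Leu) — synonymous.
Codon 5: GAC (Asp) → GUC (Val) — missense.
Codon 6: AUG (Met) → AUC (Ile) — missense.
Codon 7: UGC (Cys) → UGA (Stop) — nonsense.
Synonymous: 2 of 7.

2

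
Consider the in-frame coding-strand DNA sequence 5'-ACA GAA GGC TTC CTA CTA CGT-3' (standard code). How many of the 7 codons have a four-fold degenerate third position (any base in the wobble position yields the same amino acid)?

Codon 1 ACA (Thr): third position 4-fold.
Codon 2 GAA (Glu): third position 2-fold.
Codon 3 GGC (Gly): third position 4-fold.
Codon 4 TTC (Phe): third position 2-fold.
Codon 5 CTA (Leu): third position 4-fold.
Codon 6 CTA (Leu): third position 4-fold.
Codon 7 CGT (Arg): third position 4-fold.
Four-fold degenerate third positions: 5.

5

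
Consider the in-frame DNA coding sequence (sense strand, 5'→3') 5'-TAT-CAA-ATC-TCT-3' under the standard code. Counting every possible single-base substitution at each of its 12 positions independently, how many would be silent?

7

Codon 1 (TAT, Tyr): 1 synonymous substitution.
Codon 2 (CAA, Gln): 1 synonymous substitution.
Codon 3 (ATC, Ile): 2 synonymous substitutions.
Codon 4 (TCT, Ser): 3 synonymous substitutions.
Total: 1 + 1 + 2 + 3 = 7.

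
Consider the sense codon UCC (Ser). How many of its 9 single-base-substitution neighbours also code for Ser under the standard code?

3

Position 1: none → 0 synonymous.
Position 2: none → 0 synonymous.
Position 3: UCU, UCA, UCG → 3 synonymous.
Total: 0 + 0 + 3 = 3.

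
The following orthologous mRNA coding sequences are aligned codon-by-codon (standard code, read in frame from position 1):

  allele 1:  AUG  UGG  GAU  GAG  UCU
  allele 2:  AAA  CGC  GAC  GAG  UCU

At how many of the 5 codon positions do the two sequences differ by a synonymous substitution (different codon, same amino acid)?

Codon 1: AUG Met / AAA Lys — nonsynonymous.
Codon 2: UGG Trp / CGC Arg — nonsynonymous.
Codon 3: GAU Asp / GAC Asp — synonymous.
Codon 4: GAG Glu / GAG Glu — identical.
Codon 5: UCU Ser / UCU Ser — identical.
Synonymous differences: 1.

1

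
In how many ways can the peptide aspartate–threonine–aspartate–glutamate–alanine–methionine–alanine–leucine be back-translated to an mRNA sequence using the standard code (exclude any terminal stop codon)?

Asp: 2 codons.
Thr: 4 codons.
Asp: 2 codons.
Glu: 2 codons.
Ala: 4 codons.
Met: 1 codon.
Ala: 4 codons.
Leu: 6 codons.
2 × 4 × 2 × 2 × 4 × 1 × 4 × 6 = 3072.

3072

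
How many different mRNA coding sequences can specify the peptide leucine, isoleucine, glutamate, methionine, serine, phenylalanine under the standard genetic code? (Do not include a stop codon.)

Leu: 6 codons.
Ile: 3 codons.
Glu: 2 codons.
Met: 1 codon.
Ser: 6 codons.
Phe: 2 codons.
6 × 3 × 2 × 1 × 6 × 2 = 432.

432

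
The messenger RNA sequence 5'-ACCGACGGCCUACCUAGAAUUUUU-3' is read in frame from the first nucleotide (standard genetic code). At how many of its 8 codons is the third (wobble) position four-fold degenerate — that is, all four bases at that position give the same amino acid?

4

Codon 1 ACC (Thr): third position 4-fold.
Codon 2 GAC (Asp): third position 2-fold.
Codon 3 GGC (Gly): third position 4-fold.
Codon 4 CUA (Leu): third position 4-fold.
Codon 5 CCU (Pro): third position 4-fold.
Codon 6 AGA (Arg): third position 2-fold.
Codon 7 AUU (Ile): third position 3-fold.
Codon 8 UUU (Phe): third position 2-fold.
Four-fold degenerate third positions: 4.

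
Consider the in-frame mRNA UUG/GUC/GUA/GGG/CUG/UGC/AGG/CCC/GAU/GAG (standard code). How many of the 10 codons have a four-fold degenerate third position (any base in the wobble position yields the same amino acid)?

Codon 1 UUG (Leu): third position 2-fold.
Codon 2 GUC (Val): third position 4-fold.
Codon 3 GUA (Val): third position 4-fold.
Codon 4 GGG (Gly): third position 4-fold.
Codon 5 CUG (Leu): third position 4-fold.
Codon 6 UGC (Cys): third position 2-fold.
Codon 7 AGG (Arg): third position 2-fold.
Codon 8 CCC (Pro): third position 4-fold.
Codon 9 GAU (Asp): third position 2-fold.
Codon 10 GAG (Glu): third position 2-fold.
Four-fold degenerate third positions: 5.

5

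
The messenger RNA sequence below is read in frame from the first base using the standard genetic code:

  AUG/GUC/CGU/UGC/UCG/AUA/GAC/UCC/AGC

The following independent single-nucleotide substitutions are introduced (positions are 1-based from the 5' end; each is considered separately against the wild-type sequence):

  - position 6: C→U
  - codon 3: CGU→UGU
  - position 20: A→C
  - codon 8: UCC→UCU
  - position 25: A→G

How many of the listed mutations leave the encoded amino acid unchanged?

2

Codon 2: GUC (Val) → GUU (Val) — synonymous.
Codon 3: CGU (Arg) → UGU (Cys) — missense.
Codon 7: GAC (Asp) → GCC (Ala) — missense.
Codon 8: UCC (Ser) → UCU (Ser) — synonymous.
Codon 9: AGC (Ser) → GGC (Gly) — missense.
Synonymous: 2 of 5.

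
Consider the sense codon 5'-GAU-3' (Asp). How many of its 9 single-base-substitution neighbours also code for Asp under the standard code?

1

Position 1: none → 0 synonymous.
Position 2: none → 0 synonymous.
Position 3: GAC → 1 synonymous.
Total: 0 + 0 + 1 = 1.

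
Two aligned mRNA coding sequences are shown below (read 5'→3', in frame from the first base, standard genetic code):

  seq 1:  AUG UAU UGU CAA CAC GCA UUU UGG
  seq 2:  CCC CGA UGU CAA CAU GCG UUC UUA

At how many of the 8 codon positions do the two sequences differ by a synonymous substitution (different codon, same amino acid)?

3

Codon 1: AUG Met / CCC Pro — nonsynonymous.
Codon 2: UAU Tyr / CGA Arg — nonsynonymous.
Codon 3: UGU Cys / UGU Cys — identical.
Codon 4: CAA Gln / CAA Gln — identical.
Codon 5: CAC His / CAU His — synonymous.
Codon 6: GCA Ala / GCG Ala — synonymous.
Codon 7: UUU Phe / UUC Phe — synonymous.
Codon 8: UGG Trp / UUA Leu — nonsynonymous.
Synonymous differences: 3.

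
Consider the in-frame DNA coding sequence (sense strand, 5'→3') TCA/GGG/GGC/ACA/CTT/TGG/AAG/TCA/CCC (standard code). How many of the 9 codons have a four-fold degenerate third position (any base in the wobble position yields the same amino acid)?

7

Codon 1 TCA (Ser): third position 4-fold.
Codon 2 GGG (Gly): third position 4-fold.
Codon 3 GGC (Gly): third position 4-fold.
Codon 4 ACA (Thr): third position 4-fold.
Codon 5 CTT (Leu): third position 4-fold.
Codon 6 TGG (Trp): third position 1-fold.
Codon 7 AAG (Lys): third position 2-fold.
Codon 8 TCA (Ser): third position 4-fold.
Codon 9 CCC (Pro): third position 4-fold.
Four-fold degenerate third positions: 7.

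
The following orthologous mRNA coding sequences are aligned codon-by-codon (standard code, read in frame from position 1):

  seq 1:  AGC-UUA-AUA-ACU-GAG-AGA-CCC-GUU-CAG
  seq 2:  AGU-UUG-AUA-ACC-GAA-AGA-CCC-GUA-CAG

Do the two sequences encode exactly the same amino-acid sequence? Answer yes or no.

yes

Codon 1: AGC Ser / AGU Ser — synonymous.
Codon 2: UUA Leu / UUG Leu — synonymous.
Codon 3: AUA Ile / AUA Ile — identical.
Codon 4: ACU Thr / ACC Thr — synonymous.
Codon 5: GAG Glu / GAA Glu — synonymous.
Codon 6: AGA Arg / AGA Arg — identical.
Codon 7: CCC Pro / CCC Pro — identical.
Codon 8: GUU Val / GUA Val — synonymous.
Codon 9: CAG Gln / CAG Gln — identical.
Nonsynonymous differences: 0 → same protein.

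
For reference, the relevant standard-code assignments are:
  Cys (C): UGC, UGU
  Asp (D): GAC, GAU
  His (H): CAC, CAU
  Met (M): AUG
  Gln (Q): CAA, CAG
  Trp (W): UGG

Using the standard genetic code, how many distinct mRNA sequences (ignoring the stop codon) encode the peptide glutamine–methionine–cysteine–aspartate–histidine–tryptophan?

16

Gln: 2 codons.
Met: 1 codon.
Cys: 2 codons.
Asp: 2 codons.
His: 2 codons.
Trp: 1 codon.
2 × 1 × 2 × 2 × 2 × 1 = 16.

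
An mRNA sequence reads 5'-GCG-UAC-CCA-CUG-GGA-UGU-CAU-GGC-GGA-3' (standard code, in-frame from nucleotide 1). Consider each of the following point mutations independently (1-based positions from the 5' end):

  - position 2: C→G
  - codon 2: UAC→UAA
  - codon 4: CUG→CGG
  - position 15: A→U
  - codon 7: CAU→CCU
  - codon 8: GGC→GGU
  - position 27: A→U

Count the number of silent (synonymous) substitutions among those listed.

Codon 1: GCG (Ala) → GGG (Gly) — missense.
Codon 2: UAC (Tyr) → UAA (Stop) — nonsense.
Codon 4: CUG (Leu) → CGG (Arg) — missense.
Codon 5: GGA (Gly) → GGU (Gly) — synonymous.
Codon 7: CAU (His) → CCU (Pro) — missense.
Codon 8: GGC (Gly) → GGU (Gly) — synonymous.
Codon 9: GGA (Gly) → GGU (Gly) — synonymous.
Synonymous: 3 of 7.

3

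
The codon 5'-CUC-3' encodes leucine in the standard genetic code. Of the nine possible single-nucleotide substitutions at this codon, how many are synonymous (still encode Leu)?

Position 1: none → 0 synonymous.
Position 2: none → 0 synonymous.
Position 3: CUU, CUA, CUG → 3 synonymous.
Total: 0 + 0 + 3 = 3.

3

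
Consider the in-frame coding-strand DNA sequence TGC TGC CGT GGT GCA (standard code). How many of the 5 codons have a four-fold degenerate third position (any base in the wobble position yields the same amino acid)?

Codon 1 TGC (Cys): third position 2-fold.
Codon 2 TGC (Cys): third position 2-fold.
Codon 3 CGT (Arg): third position 4-fold.
Codon 4 GGT (Gly): third position 4-fold.
Codon 5 GCA (Ala): third position 4-fold.
Four-fold degenerate third positions: 3.

3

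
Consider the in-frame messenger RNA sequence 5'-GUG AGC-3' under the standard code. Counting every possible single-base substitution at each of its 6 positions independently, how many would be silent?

Codon 1 (GUG, Val): 3 synonymous substitutions.
Codon 2 (AGC, Ser): 1 synonymous substitution.
Total: 3 + 1 = 4.

4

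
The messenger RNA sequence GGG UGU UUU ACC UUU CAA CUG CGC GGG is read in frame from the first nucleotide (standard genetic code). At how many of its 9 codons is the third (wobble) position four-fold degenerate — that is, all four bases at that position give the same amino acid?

5

Codon 1 GGG (Gly): third position 4-fold.
Codon 2 UGU (Cys): third position 2-fold.
Codon 3 UUU (Phe): third position 2-fold.
Codon 4 ACC (Thr): third position 4-fold.
Codon 5 UUU (Phe): third position 2-fold.
Codon 6 CAA (Gln): third position 2-fold.
Codon 7 CUG (Leu): third position 4-fold.
Codon 8 CGC (Arg): third position 4-fold.
Codon 9 GGG (Gly): third position 4-fold.
Four-fold degenerate third positions: 5.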